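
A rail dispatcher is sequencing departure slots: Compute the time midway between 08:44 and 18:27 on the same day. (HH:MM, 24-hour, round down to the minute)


Start time: 08:44 = 524 minutes from midnight
End time: 18:27 = 1107 minutes from midnight
Sum: 524 + 1107 = 1631
Midpoint: 1631 / 2 = 815 minutes
Convert: 815 / 60 = 13 hours, 35 minutes
Result: 13:35

13:35


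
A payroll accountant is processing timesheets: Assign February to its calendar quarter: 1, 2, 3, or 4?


Month: February (month 2)
Q1: January-March (months 1-3)
Q2: April-June (months 4-6)
Q3: July-September (months 7-9)
Q4: October-December (months 10-12)
Month 2 falls in Q1

1


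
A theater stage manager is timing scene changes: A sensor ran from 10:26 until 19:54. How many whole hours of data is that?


Start: 10:26
End: 19:54
Hour difference: 19 - 10 = 9 hours
Minute difference: 54 - 26 = 28 minutes
Total minutes: 568
Complete hours: 568 / 60 = 9 (remainder 28)

9


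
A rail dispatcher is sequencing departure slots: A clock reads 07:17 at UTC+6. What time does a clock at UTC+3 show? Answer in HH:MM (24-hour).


Local time: 07:17 at UTC+6 (offset 6h)
Target zone: UTC+3 (offset 3h)
Difference: 3 - (6) = -3 hours
Calculation: 7 + (-3) = 4
Result: 04:17

04:17


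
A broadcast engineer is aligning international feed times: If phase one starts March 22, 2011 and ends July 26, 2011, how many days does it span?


Start date: 2011-03-22
End date: 2011-07-26
Mar 2011: +10 days
Apr 2011: +30 days
May 2011: +31 days
Jun 2011: +30 days
Jul 2011: +25 days
Total: 126 days

126


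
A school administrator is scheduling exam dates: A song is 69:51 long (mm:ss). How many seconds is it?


Minutes: 69
Extra seconds: 51
Seconds per minute: 60
Minutes to seconds: 69 x 60 = 4140
Total: 4140 + 51 = 4191

4191


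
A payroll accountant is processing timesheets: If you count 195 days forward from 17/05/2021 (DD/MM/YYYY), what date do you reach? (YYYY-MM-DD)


Start: 2021-05-17
Adding 195 days
Days remaining in May: 14
After May: 181 days still to add
June 2021: 30 days, 151 remaining
July 2021: 31 days, 120 remaining
August 2021: 31 days, 89 remaining
September 2021: 30 days, 59 remaining
Result: 2021-11-28

2021-11-28


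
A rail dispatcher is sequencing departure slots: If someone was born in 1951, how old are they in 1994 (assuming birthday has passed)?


Birth year: 1951
Current year: 1994
Age = current year - birth year
Age = 1994 - 1951 = 43

43


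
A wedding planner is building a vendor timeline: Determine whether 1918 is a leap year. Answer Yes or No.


Year: 1918
Divisible by 4? 1918 / 4 = 479.5 -> No
Not divisible by 4, so NOT a leap year

No


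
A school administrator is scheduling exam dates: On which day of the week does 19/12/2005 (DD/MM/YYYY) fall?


Date: 2005-12-19
January 1, 2005 is a Saturday
Day of year: 353
Offset from Jan 1: 352 days
352 mod 7 = 2
Result: Monday

Monday


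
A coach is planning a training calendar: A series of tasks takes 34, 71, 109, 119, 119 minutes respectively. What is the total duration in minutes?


Durations: 34, 71, 109, 119, 119
Running sum: 34
+ 71 = 105
+ 109 = 214
+ 119 = 333
+ 119 = 452
Total duration: 452 minutes
That is 7 hours and 32 minutes

452


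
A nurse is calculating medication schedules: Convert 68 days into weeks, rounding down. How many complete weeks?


Total days: 68
Days per week: 7
Division: 68 / 7 = 9 remainder 5
Complete weeks: 9
Remaining days: 5

9


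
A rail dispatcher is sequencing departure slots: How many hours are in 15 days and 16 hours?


Days: 15
Extra hours: 16
Hours per day: 24
Days to hours: 15 x 24 = 360
Total: 360 + 16 = 376

376


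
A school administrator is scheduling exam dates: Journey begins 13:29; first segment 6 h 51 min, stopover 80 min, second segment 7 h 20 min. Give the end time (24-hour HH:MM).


Depart: 13:29
Leg 1: +411 min -> 20:20
Layover: +80 min -> 21:40
Leg 2: +440 min -> 05:00
Total travel: 931 minutes = 15h 31m
Arrival: 05:00

05:00


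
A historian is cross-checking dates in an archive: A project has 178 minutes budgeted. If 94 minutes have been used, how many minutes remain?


Total budget: 178 minutes
Time used: 94 minutes
Remaining: 178 - 94 = 84 minutes
Percent used: 52.8%
Percent remaining: 47.2%

84


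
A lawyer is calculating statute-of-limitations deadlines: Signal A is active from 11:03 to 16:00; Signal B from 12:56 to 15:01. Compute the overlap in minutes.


Interval A: [663, 960] minutes from midnight
Interval B: [776, 901] minutes from midnight
Overlap start = max(663, 776) = 776
Overlap end = min(960, 901) = 901
Overlap = 901 - 776 = 125 minutes

125


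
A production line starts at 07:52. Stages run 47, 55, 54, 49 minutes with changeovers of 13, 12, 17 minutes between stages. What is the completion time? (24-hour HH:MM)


Start: 07:52 = 472 min from midnight
  after task 1 (47 min): 08:39
  after break (13 min): 08:52
  after task 2 (55 min): 09:47
  after break (12 min): 09:59
  after task 3 (54 min): 10:53
  after break (17 min): 11:10
  after task 4 (49 min): 11:59
Total elapsed: 247 minutes
End time: 11:59

11:59


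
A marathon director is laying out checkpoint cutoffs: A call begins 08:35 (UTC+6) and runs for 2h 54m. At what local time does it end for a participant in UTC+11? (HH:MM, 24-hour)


Start: 08:35 in UTC+6
Step 1 - add duration:
  minutes: 35 + 54 = 89 (carry 1h)
  hours: 8 + 2 + 1 = 11
  end in UTC+6: 11:29
Step 2 - convert UTC+6 -> UTC+11:
  offset difference: 11 - (6) = 5 hours
  11 + (5) = 16 -> mod 24 = 16
Result: 16:29 in UTC+11

16:29


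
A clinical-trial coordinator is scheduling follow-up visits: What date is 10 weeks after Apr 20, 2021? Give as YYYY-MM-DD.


Start: 2021-04-20
Weeks to add: 10
Convert to days: 10 x 7 = 70 days
Add 70 days to 2021-04-20
Result: 2021-06-29

2021-06-29


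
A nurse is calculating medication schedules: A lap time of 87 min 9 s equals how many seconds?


Minutes: 87
Seconds: 9
Convert minutes to seconds: 87 x 60 = 5220
Add remaining seconds: 5220 + 9 = 5229

5229


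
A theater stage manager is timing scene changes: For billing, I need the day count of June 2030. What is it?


Month: June
Year: 2030
June is a 30-day month
Total: 30 days

30


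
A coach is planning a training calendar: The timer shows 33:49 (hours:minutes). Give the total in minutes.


Hours: 33
Minutes: 49
Convert hours to minutes: 33 x 60 = 1980
Add remaining minutes: 1980 + 49 = 2029

2029


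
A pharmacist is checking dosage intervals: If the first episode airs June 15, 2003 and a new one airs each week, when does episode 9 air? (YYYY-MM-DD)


First occurrence: 2003-06-15 (occurrence 1)
Each occurrence is 7 days after the previous.
Occurrence 9 is 8 weeks after the first.
8 weeks = 56 days
2003-06-15 + 56 days = 2003-08-10

2003-08-10


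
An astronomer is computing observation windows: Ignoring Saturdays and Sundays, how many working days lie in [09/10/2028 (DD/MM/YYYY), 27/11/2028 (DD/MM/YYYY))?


Start: 2028-10-09 (Monday)
End (exclusive): 2028-11-27 (Monday)
Total calendar days: 49
Full weeks: 49 // 7 = 7 -> 35 weekdays
Remaining 0 days starting on Monday:
Total business days: 35 + 0 = 35

35


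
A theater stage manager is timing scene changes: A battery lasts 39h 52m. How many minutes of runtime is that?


Hours: 39
Extra minutes: 52
Minutes per hour: 60
Hours to minutes: 39 x 60 = 2340
Total: 2340 + 52 = 2392

2392


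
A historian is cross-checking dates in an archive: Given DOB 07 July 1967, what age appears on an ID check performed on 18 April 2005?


Birth: 1967-07-07
Reference: 2005-04-18
Year difference: 2005 - 1967 = 38
Has birthday (07-07) occurred by 04-18? No
Birthday not yet reached this year -> subtract 1
Age in full years: 37

37


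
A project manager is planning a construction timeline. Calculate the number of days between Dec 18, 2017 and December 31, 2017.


Start: December 18, 2017
End: December 31, 2017
Days left in December: 13
Total: 13 days

13


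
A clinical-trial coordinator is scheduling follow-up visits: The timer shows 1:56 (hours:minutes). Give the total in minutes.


Hours: 1
Minutes: 56
Convert hours to minutes: 1 x 60 = 60
Add remaining minutes: 60 + 56 = 116

116


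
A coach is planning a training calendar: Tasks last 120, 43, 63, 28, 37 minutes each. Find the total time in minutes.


Durations: 120, 43, 63, 28, 37
Running sum: 120
+ 43 = 163
+ 63 = 226
+ 28 = 254
+ 37 = 291
Total duration: 291 minutes
That is 4 hours and 51 minutes

291


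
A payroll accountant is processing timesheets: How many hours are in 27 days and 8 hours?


Days: 27
Extra hours: 8
Hours per day: 24
Days to hours: 27 x 24 = 648
Total: 648 + 8 = 656

656


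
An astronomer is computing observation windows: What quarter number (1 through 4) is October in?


Month: October (month 10)
Q1: January-March (months 1-3)
Q2: April-June (months 4-6)
Q3: July-September (months 7-9)
Q4: October-December (months 10-12)
Month 10 falls in Q4

4


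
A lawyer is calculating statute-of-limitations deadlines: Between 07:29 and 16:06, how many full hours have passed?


Start: 07:29
End: 16:06
Hour difference: 16 - 7 = 9 hours
Minute difference: 6 - 29 = -23 minutes
Total minutes: 517
Complete hours: 517 / 60 = 8 (remainder 37)

8


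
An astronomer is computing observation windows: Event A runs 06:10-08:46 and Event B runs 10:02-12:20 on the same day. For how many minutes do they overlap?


Interval A: [370, 526] minutes from midnight
Interval B: [602, 740] minutes from midnight
Overlap start = max(370, 602) = 602
Overlap end = min(526, 740) = 526
End <= start, so the intervals do not overlap: 0 minutes

0


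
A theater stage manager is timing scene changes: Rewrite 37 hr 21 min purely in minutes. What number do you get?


Hours: 37
Extra minutes: 21
Minutes per hour: 60
Hours to minutes: 37 x 60 = 2220
Total: 2220 + 21 = 2241

2241


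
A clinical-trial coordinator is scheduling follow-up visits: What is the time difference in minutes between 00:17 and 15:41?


Start time: 00:17 = 17 minutes from midnight
End time: 15:41 = 941 minutes from midnight
Difference: 941 - 17 = 924 minutes
That is 15 hours and 24 minutes

924


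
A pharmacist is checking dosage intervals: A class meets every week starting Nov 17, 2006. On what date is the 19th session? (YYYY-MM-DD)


First occurrence: 2006-11-17 (occurrence 1)
Each occurrence is 7 days after the previous.
Occurrence 19 is 18 weeks after the first.
18 weeks = 126 days
2006-11-17 + 126 days = 2007-03-23

2007-03-23


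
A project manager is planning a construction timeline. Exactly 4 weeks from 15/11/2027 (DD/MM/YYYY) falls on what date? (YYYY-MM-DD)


Start: 2027-11-15
Weeks to add: 4
Convert to days: 4 x 7 = 28 days
Add 28 days to 2027-11-15
Result: 2027-12-13

2027-12-13


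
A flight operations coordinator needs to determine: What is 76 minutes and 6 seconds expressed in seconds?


Minutes: 76
Extra seconds: 6
Seconds per minute: 60
Minutes to seconds: 76 x 60 = 4560
Total: 4560 + 6 = 4566

4566


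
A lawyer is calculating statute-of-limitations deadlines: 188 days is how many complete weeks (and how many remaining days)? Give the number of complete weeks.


Total days: 188
Days per week: 7
Division: 188 / 7 = 26 remainder 6
Complete weeks: 26
Remaining days: 6

26


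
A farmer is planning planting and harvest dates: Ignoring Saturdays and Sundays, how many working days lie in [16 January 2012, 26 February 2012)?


Start: 2012-01-16 (Monday)
End (exclusive): 2012-02-26 (Sunday)
Total calendar days: 41
Full weeks: 41 // 7 = 5 -> 25 weekdays
Remaining 6 days starting on Monday:
  Mon(w), Tue(w), Wed(w), Thu(w), Fri(w), Sat(-) -> 5 weekdays
Total business days: 25 + 5 = 30

30


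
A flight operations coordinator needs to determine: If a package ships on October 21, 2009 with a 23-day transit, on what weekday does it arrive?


Start: 2009-10-21 (Wednesday)
Step 1 - find target date: add 23 days
  2009-10-21 + 23 days = 2009-11-13
Step 2 - day of week:
  23 mod 7 = 2
  Wednesday + 2 days -> Friday
Result: Friday (2009-11-13)

Friday


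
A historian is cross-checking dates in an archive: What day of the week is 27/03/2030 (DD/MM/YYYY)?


Date: 2030-03-27
January 1, 2030 is a Tuesday
Day of year: 86
Offset from Jan 1: 85 days
85 mod 7 = 1
Result: Wednesday

Wednesday


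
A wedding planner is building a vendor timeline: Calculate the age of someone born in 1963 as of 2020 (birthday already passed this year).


Birth year: 1963
Current year: 2020
Age = current year - birth year
Age = 2020 - 1963 = 57

57


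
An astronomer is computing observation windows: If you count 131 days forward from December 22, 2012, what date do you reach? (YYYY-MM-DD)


Start: 2012-12-22
Adding 131 days
Days remaining in December: 9
After December: 122 days still to add
January 2013: 31 days, 91 remaining
February 2013: 28 days, 63 remaining
March 2013: 31 days, 32 remaining
April 2013: 30 days, 2 remaining
Result: 2013-05-02

2013-05-02


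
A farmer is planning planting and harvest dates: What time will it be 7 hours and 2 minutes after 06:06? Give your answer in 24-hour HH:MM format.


Start time: 06:06
Adding: 7 hours 2 minutes
Minutes: 6 + 2 = 8
Hours: 6 + 7 + 0 = 13
Result: 13:08

13:08


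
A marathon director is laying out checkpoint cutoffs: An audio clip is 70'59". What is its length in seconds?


Minutes: 70
Seconds: 59
Convert minutes to seconds: 70 x 60 = 4200
Add remaining seconds: 4200 + 59 = 4259

4259


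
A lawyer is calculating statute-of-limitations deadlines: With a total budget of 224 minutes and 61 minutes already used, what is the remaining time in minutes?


Total budget: 224 minutes
Time used: 61 minutes
Remaining: 224 - 61 = 163 minutes
Percent used: 27.2%
Percent remaining: 72.8%

163


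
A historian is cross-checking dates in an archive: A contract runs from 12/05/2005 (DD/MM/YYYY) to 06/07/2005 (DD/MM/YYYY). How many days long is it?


Start date: 2005-05-12
End date: 2005-07-06
May 2005: +20 days
Jun 2005: +30 days
Jul 2005: +5 days
Total: 55 days

55


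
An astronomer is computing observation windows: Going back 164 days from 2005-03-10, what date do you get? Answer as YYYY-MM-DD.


Start: 2005-03-10
Subtracting 164 days
Days already passed in March: 10
After going back through March: 154 more days to subtract
February 2005: 28 days, 126 remaining
January 2005: 31 days, 95 remaining
December 2004: 31 days, 64 remaining
November 2004: 30 days, 34 remaining
Result: 2004-09-27

2004-09-27


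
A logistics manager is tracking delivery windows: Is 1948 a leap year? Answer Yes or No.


Year: 1948
Divisible by 4? 1948 / 4 = 487.0 -> Yes
Divisible by 100? 1948 / 100 = 19.48 -> No
Divisible by 4 but not 100, so it IS a leap year

Yes


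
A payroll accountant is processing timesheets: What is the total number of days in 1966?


Year: 1966
Check leap year rules:
Divisible by 4? No
1966 is not a leap year
Days: 365

365


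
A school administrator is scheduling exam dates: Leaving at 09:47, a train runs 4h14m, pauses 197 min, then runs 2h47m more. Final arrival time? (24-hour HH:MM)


Depart: 09:47
Leg 1: +254 min -> 14:01
Layover: +197 min -> 17:18
Leg 2: +167 min -> 20:05
Total travel: 618 minutes = 10h 18m
Arrival: 20:05

20:05


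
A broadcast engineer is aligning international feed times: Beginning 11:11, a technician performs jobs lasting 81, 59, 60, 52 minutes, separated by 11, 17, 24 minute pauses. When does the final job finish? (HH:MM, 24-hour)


Start: 11:11 = 671 min from midnight
  after task 1 (81 min): 12:32
  after break (11 min): 12:43
  after task 2 (59 min): 13:42
  after break (17 min): 13:59
  after task 3 (60 min): 14:59
  after break (24 min): 15:23
  after task 4 (52 min): 16:15
Total elapsed: 304 minutes
End time: 16:15

16:15


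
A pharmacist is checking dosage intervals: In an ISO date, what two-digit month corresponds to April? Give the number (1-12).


Calendar month order:
3. March
4. April <--
5. May
April is month number 4

4


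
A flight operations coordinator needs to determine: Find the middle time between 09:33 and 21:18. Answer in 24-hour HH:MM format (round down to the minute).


Start time: 09:33 = 573 minutes from midnight
End time: 21:18 = 1278 minutes from midnight
Sum: 573 + 1278 = 1851
Midpoint: 1851 / 2 = 925 minutes
Convert: 925 / 60 = 15 hours, 25 minutes
Result: 15:25

15:25


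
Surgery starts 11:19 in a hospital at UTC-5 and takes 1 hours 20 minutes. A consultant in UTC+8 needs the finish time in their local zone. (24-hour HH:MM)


Start: 11:19 in UTC-5
Step 1 - add duration:
  minutes: 19 + 20 = 39
  hours: 11 + 1 + 0 = 12
  end in UTC-5: 12:39
Step 2 - convert UTC-5 -> UTC+8:
  offset difference: 8 - (-5) = 13 hours
  12 + (13) = 25 -> mod 24 = 1
Result: 01:39 in UTC+8

01:39


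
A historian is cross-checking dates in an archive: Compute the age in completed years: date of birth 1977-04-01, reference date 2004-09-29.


Birth: 1977-04-01
Reference: 2004-09-29
Year difference: 2004 - 1977 = 27
Has birthday (04-01) occurred by 09-29? Yes
Age in full years: 27

27


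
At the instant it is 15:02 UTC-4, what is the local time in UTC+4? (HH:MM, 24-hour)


Local time: 15:02 at UTC-4 (offset -4h)
Target zone: UTC+4 (offset 4h)
Difference: 4 - (-4) = 8 hours
Calculation: 15 + (8) = 23
Result: 23:02

23:02


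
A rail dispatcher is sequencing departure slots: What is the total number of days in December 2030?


Month: December
Year: 2030
December is a 31-day month
Total: 31 days

31


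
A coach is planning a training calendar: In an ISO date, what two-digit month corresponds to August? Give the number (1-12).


Calendar month order:
7. July
8. August <--
9. September
August is month number 8

8


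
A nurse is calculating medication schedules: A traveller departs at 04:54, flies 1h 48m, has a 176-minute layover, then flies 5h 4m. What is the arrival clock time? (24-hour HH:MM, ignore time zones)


Depart: 04:54
Leg 1: +108 min -> 06:42
Layover: +176 min -> 09:38
Leg 2: +304 min -> 14:42
Total travel: 588 minutes = 9h 48m
Arrival: 14:42

14:42


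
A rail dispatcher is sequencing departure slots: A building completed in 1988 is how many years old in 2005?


Birth year: 1988
Current year: 2005
Age = current year - birth year
Age = 2005 - 1988 = 17

17


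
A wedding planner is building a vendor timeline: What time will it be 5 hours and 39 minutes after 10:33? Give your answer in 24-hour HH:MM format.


Start time: 10:33
Adding: 5 hours 39 minutes
Minutes: 33 + 39 = 72
Minute overflow: 72 >= 60, so carry 1 hour, minutes = 12
Hours: 10 + 5 + 1 = 16
Result: 16:12

16:12


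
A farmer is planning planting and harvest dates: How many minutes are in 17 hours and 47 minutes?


Hours: 17
Minutes: 47
Convert hours to minutes: 17 x 60 = 1020
Add remaining minutes: 1020 + 47 = 1067

1067


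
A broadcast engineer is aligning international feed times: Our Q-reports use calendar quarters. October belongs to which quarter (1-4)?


Month: October (month 10)
Q1: January-March (months 1-3)
Q2: April-June (months 4-6)
Q3: July-September (months 7-9)
Q4: October-December (months 10-12)
Month 10 falls in Q4

4


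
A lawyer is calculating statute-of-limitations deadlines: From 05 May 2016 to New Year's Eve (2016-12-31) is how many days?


Start: May 05, 2016
End: December 31, 2016
Days left in May: 26
June: 30
July: 31
August: 31
September: 30
... plus remaining months
Sum of remaining months: 214
Total: 26 + 214 = 240

240


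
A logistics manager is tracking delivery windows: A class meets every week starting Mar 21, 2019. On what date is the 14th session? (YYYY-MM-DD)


First occurrence: 2019-03-21 (occurrence 1)
Each occurrence is 7 days after the previous.
Occurrence 14 is 13 weeks after the first.
13 weeks = 91 days
2019-03-21 + 91 days = 2019-06-20

2019-06-20


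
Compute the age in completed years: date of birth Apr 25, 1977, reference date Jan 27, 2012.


Birth: 1977-04-25
Reference: 2012-01-27
Year difference: 2012 - 1977 = 35
Has birthday (04-25) occurred by 01-27? No
Birthday not yet reached this year -> subtract 1
Age in full years: 34

34


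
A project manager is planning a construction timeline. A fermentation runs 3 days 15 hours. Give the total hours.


Days: 3
Extra hours: 15
Hours per day: 24
Days to hours: 3 x 24 = 72
Total: 72 + 15 = 87

87


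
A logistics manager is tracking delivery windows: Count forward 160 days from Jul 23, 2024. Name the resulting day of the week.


Start: 2024-07-23 (Tuesday)
Step 1 - find target date: add 160 days
  2024-07-23 + 160 days = 2024-12-30
Step 2 - day of week:
  160 mod 7 = 6
  Tuesday + 6 days -> Monday
Result: Monday (2024-12-30)

Monday


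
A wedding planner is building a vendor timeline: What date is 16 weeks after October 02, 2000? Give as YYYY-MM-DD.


Start: 2000-10-02
Weeks to add: 16
Convert to days: 16 x 7 = 112 days
Add 112 days to 2000-10-02
Result: 2001-01-22

2001-01-22


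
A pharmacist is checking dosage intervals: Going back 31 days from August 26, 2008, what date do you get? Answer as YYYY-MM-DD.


Start: 2008-08-26
Subtracting 31 days
Days already passed in August: 26
After going back through August: 5 more days to subtract
July 2008 has 31 days, need 5
Result: 2008-07-26

2008-07-26


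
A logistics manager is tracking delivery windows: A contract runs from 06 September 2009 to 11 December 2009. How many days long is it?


Start date: 2009-09-06
End date: 2009-12-11
Sep 2009: +25 days
Oct 2009: +31 days
Nov 2009: +30 days
Dec 2009: +10 days
Total: 96 days

96


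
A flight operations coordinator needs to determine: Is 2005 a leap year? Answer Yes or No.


Year: 2005
Divisible by 4? 2005 / 4 = 501.25 -> No
Not divisible by 4, so NOT a leap year

No


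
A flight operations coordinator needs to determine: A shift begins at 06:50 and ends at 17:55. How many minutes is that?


Start time: 06:50 = 410 minutes from midnight
End time: 17:55 = 1075 minutes from midnight
Difference: 1075 - 410 = 665 minutes
That is 11 hours and 5 minutes

665


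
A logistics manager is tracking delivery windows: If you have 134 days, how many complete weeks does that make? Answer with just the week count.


Total days: 134
Days per week: 7
Division: 134 / 7 = 19 remainder 1
Complete weeks: 19
Remaining days: 1

19


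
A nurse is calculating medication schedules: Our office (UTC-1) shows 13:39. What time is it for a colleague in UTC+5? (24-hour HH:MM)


Local time: 13:39 at UTC-1 (offset -1h)
Target zone: UTC+5 (offset 5h)
Difference: 5 - (-1) = 6 hours
Calculation: 13 + (6) = 19
Result: 19:39

19:39


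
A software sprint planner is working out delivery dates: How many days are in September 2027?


Month: September
Year: 2027
September is a 30-day month
Total: 30 days

30


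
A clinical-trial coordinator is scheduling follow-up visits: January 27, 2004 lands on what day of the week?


Date: 2004-01-27
January 1, 2004 is a Thursday
Day of year: 27
Offset from Jan 1: 26 days
26 mod 7 = 5
Result: Tuesday

Tuesday


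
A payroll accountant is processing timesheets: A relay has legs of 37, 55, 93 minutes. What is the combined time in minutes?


Durations: 37, 55, 93
Running sum: 37
+ 55 = 92
+ 93 = 185
Total duration: 185 minutes
That is 3 hours and 5 minutes

185


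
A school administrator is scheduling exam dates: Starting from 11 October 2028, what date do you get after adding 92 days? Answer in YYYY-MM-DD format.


Start: 2028-10-11
Adding 92 days
Days remaining in October: 20
After October: 72 days still to add
November 2028: 30 days, 42 remaining
December 2028: 31 days, 11 remaining
January 2029 has 31 days, need 11
Result: 2029-01-11

2029-01-11


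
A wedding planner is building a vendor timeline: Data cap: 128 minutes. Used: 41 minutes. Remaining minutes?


Total budget: 128 minutes
Time used: 41 minutes
Remaining: 128 - 41 = 87 minutes
Percent used: 32.0%
Percent remaining: 68.0%

87


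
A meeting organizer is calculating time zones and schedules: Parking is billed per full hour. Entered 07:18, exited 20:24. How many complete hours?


Start: 07:18
End: 20:24
Hour difference: 20 - 7 = 13 hours
Minute difference: 24 - 18 = 6 minutes
Total minutes: 786
Complete hours: 786 / 60 = 13 (remainder 6)

13


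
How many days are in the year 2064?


Year: 2064
Check leap year rules:
Divisible by 4? Yes
Divisible by 100? No
2064 is a leap year
Days: 366

366


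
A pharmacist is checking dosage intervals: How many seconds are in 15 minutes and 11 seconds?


Minutes: 15
Extra seconds: 11
Seconds per minute: 60
Minutes to seconds: 15 x 60 = 900
Total: 900 + 11 = 911

911


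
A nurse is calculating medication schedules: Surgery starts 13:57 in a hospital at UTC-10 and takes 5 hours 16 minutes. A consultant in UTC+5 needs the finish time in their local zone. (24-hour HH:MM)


Start: 13:57 in UTC-10
Step 1 - add duration:
  minutes: 57 + 16 = 73 (carry 1h)
  hours: 13 + 5 + 1 = 19
  end in UTC-10: 19:13
Step 2 - convert UTC-10 -> UTC+5:
  offset difference: 5 - (-10) = 15 hours
  19 + (15) = 34 -> mod 24 = 10
Result: 10:13 in UTC+5

10:13


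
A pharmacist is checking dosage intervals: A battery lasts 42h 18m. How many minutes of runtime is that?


Hours: 42
Extra minutes: 18
Minutes per hour: 60
Hours to minutes: 42 x 60 = 2520
Total: 2520 + 18 = 2538

2538


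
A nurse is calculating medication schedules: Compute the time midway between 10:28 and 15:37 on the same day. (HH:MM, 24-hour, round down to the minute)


Start time: 10:28 = 628 minutes from midnight
End time: 15:37 = 937 minutes from midnight
Sum: 628 + 937 = 1565
Midpoint: 1565 / 2 = 782 minutes
Convert: 782 / 60 = 13 hours, 2 minutes
Result: 13:02

13:02


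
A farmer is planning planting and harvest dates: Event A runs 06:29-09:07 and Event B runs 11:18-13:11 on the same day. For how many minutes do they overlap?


Interval A: [389, 547] minutes from midnight
Interval B: [678, 791] minutes from midnight
Overlap start = max(389, 678) = 678
Overlap end = min(547, 791) = 547
End <= start, so the intervals do not overlap: 0 minutes

0


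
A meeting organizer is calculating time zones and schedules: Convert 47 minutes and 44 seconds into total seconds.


Minutes: 47
Seconds: 44
Convert minutes to seconds: 47 x 60 = 2820
Add remaining seconds: 2820 + 44 = 2864

2864


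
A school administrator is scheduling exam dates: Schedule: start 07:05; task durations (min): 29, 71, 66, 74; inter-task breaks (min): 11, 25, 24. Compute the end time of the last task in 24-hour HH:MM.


Start: 07:05 = 425 min from midnight
  after task 1 (29 min): 07:34
  after break (11 min): 07:45
  after task 2 (71 min): 08:56
  after break (25 min): 09:21
  after task 3 (66 min): 10:27
  after break (24 min): 10:51
  after task 4 (74 min): 12:05
Total elapsed: 300 minutes
End time: 12:05

12:05


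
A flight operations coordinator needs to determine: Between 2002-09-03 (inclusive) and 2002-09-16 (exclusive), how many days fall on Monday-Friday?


Start: 2002-09-03 (Tuesday)
End (exclusive): 2002-09-16 (Monday)
Total calendar days: 13
Full weeks: 13 // 7 = 1 -> 5 weekdays
Remaining 6 days starting on Tuesday:
  Tue(w), Wed(w), Thu(w), Fri(w), Sat(-), Sun(-) -> 4 weekdays
Total business days: 5 + 4 = 9

9


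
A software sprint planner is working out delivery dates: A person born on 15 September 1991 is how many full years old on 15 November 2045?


Birth: 1991-09-15
Reference: 2045-11-15
Year difference: 2045 - 1991 = 54
Has birthday (09-15) occurred by 11-15? Yes
Age in full years: 54

54


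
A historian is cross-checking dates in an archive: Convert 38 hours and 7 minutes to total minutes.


Hours: 38
Minutes: 7
Convert hours to minutes: 38 x 60 = 2280
Add remaining minutes: 2280 + 7 = 2287

2287


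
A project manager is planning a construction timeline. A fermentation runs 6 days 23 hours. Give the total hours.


Days: 6
Extra hours: 23
Hours per day: 24
Days to hours: 6 x 24 = 144
Total: 144 + 23 = 167

167


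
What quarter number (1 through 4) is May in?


Month: May (month 5)
Q1: January-March (months 1-3)
Q2: April-June (months 4-6)
Q3: July-September (months 7-9)
Q4: October-December (months 10-12)
Month 5 falls in Q2

2


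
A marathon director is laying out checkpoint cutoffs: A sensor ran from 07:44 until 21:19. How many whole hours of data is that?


Start: 07:44
End: 21:19
Hour difference: 21 - 7 = 14 hours
Minute difference: 19 - 44 = -25 minutes
Total minutes: 815
Complete hours: 815 / 60 = 13 (remainder 35)

13


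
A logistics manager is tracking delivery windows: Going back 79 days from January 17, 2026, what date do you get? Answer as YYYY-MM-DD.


Start: 2026-01-17
Subtracting 79 days
Days already passed in January: 17
After going back through January: 62 more days to subtract
December 2025: 31 days, 31 remaining
November 2025: 30 days, 1 remaining
October 2025 has 31 days, need 1
Result: 2025-10-30

2025-10-30


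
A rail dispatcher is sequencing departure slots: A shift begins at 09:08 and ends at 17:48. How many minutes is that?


Start time: 09:08 = 548 minutes from midnight
End time: 17:48 = 1068 minutes from midnight
Difference: 1068 - 548 = 520 minutes
That is 8 hours and 40 minutes

520


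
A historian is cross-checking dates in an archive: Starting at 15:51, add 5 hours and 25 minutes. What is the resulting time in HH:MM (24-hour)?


Start time: 15:51
Adding: 5 hours 25 minutes
Minutes: 51 + 25 = 76
Minute overflow: 76 >= 60, so carry 1 hour, minutes = 16
Hours: 15 + 5 + 1 = 21
Result: 21:16

21:16


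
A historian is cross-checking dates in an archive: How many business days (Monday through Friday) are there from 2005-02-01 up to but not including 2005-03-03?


Start: 2005-02-01 (Tuesday)
End (exclusive): 2005-03-03 (Thursday)
Total calendar days: 30
Full weeks: 30 // 7 = 4 -> 20 weekdays
Remaining 2 days starting on Tuesday:
  Tue(w), Wed(w) -> 2 weekdays
Total business days: 20 + 2 = 22

22


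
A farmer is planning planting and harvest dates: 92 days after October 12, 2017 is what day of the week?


Start: 2017-10-12 (Thursday)
Step 1 - find target date: add 92 days
  2017-10-12 + 92 days = 2018-01-12
Step 2 - day of week:
  92 mod 7 = 1
  Thursday + 1 days -> Friday
Result: Friday (2018-01-12)

Friday


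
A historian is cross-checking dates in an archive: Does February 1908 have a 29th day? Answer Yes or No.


Year: 1908
Divisible by 4? 1908 / 4 = 477.0 -> Yes
Divisible by 100? 1908 / 100 = 19.08 -> No
Divisible by 4 but not 100, so it IS a leap year

Yes


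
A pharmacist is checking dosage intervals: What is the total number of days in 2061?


Year: 2061
Check leap year rules:
Divisible by 4? No
2061 is not a leap year
Days: 365

365


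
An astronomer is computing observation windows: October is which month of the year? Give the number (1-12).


Calendar month order:
9. September
10. October <--
11. November
October is month number 10

10


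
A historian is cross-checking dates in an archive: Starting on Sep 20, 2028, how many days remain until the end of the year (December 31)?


Start: September 20, 2028
End: December 31, 2028
Days left in September: 10
October: 31
November: 30
December: 31
Sum of remaining months: 92
Total: 10 + 92 = 102

102


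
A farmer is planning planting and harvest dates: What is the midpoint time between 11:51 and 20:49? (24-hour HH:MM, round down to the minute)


Start time: 11:51 = 711 minutes from midnight
End time: 20:49 = 1249 minutes from midnight
Sum: 711 + 1249 = 1960
Midpoint: 1960 / 2 = 980 minutes
Convert: 980 / 60 = 16 hours, 20 minutes
Result: 16:20

16:20


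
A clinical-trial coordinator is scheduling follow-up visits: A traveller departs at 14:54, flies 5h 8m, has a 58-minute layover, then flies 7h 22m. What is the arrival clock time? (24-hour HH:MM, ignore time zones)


Depart: 14:54
Leg 1: +308 min -> 20:02
Layover: +58 min -> 21:00
Leg 2: +442 min -> 04:22
Total travel: 808 minutes = 13h 28m
Arrival: 04:22

04:22


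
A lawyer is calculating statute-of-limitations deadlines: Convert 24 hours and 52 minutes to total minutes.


Hours: 24
Extra minutes: 52
Minutes per hour: 60
Hours to minutes: 24 x 60 = 1440
Total: 1440 + 52 = 1492

1492


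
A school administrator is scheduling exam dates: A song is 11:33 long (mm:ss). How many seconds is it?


Minutes: 11
Extra seconds: 33
Seconds per minute: 60
Minutes to seconds: 11 x 60 = 660
Total: 660 + 33 = 693

693


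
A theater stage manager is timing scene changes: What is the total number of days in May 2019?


Month: May
Year: 2019
May is a 31-day month
Total: 31 days

31


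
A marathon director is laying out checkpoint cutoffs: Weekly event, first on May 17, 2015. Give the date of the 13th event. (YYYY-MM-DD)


First occurrence: 2015-05-17 (occurrence 1)
Each occurrence is 7 days after the previous.
Occurrence 13 is 12 weeks after the first.
12 weeks = 84 days
2015-05-17 + 84 days = 2015-08-09

2015-08-09


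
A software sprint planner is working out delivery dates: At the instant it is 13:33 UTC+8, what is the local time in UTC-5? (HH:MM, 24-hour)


Local time: 13:33 at UTC+8 (offset 8h)
Target zone: UTC-5 (offset -5h)
Difference: -5 - (8) = -13 hours
Calculation: 13 + (-13) = 0
Result: 00:33

00:33


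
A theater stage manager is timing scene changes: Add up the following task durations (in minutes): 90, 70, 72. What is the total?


Durations: 90, 70, 72
Running sum: 90
+ 70 = 160
+ 72 = 232
Total duration: 232 minutes
That is 3 hours and 52 minutes

232


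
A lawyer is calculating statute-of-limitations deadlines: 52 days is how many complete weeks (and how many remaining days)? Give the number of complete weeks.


Total days: 52
Days per week: 7
Division: 52 / 7 = 7 remainder 3
Complete weeks: 7
Remaining days: 3

7


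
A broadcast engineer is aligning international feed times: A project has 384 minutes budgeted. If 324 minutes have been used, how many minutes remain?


Total budget: 384 minutes
Time used: 324 minutes
Remaining: 384 - 324 = 60 minutes
Percent used: 84.4%
Percent remaining: 15.6%

60


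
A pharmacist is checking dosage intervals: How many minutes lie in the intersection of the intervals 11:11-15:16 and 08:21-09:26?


Interval A: [671, 916] minutes from midnight
Interval B: [501, 566] minutes from midnight
Overlap start = max(671, 501) = 671
Overlap end = min(916, 566) = 566
End <= start, so the intervals do not overlap: 0 minutes

0


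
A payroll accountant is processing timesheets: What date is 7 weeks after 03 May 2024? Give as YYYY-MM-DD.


Start: 2024-05-03
Weeks to add: 7
Convert to days: 7 x 7 = 49 days
Add 49 days to 2024-05-03
Result: 2024-06-21

2024-06-21


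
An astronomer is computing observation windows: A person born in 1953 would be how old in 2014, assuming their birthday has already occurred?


Birth year: 1953
Current year: 2014
Age = current year - birth year
Age = 2014 - 1953 = 61

61


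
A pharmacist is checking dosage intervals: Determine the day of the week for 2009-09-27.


Date: 2009-09-27
January 1, 2009 is a Thursday
Day of year: 270
Offset from Jan 1: 269 days
269 mod 7 = 3
Result: Sunday

Sunday


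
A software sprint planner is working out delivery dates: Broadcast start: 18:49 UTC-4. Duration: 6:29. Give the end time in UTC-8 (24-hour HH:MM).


Start: 18:49 in UTC-4
Step 1 - add duration:
  minutes: 49 + 29 = 78 (carry 1h)
  hours: 18 + 6 + 1 = 25
  end in UTC-4: 01:18
Step 2 - convert UTC-4 -> UTC-8:
  offset difference: -8 - (-4) = -4 hours
  1 + (-4) = -3 -> mod 24 = 21
Result: 21:18 in UTC-8

21:18


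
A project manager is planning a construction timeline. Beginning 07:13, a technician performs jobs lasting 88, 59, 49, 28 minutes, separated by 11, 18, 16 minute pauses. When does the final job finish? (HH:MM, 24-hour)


Start: 07:13 = 433 min from midnight
  after task 1 (88 min): 08:41
  after break (11 min): 08:52
  after task 2 (59 min): 09:51
  after break (18 min): 10:09
  after task 3 (49 min): 10:58
  after break (16 min): 11:14
  after task 4 (28 min): 11:42
Total elapsed: 269 minutes
End time: 11:42

11:42


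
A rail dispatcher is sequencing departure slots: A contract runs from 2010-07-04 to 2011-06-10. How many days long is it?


Start date: 2010-07-04
End date: 2011-06-10
Jul 2010: +28 days
Aug 2010: +31 days
Sep 2010: +30 days
... (9 more months)
Total: 341 days

341


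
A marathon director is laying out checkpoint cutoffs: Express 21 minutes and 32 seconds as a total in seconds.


Minutes: 21
Seconds: 32
Convert minutes to seconds: 21 x 60 = 1260
Add remaining seconds: 1260 + 32 = 1292

1292


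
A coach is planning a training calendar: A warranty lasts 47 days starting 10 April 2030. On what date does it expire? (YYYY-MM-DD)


Start: 2030-04-10
Adding 47 days
Days remaining in April: 20
After April: 27 days still to add
May 2030 has 31 days, need 27
Result: 2030-05-27

2030-05-27


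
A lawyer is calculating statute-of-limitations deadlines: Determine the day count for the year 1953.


Year: 1953
Check leap year rules:
Divisible by 4? No
1953 is not a leap year
Days: 365

365


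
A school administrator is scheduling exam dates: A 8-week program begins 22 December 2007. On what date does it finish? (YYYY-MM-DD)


Start: 2007-12-22
Weeks to add: 8
Convert to days: 8 x 7 = 56 days
Add 56 days to 2007-12-22
Result: 2008-02-16

2008-02-16


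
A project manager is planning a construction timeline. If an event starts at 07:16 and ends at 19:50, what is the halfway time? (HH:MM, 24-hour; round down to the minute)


Start time: 07:16 = 436 minutes from midnight
End time: 19:50 = 1190 minutes from midnight
Sum: 436 + 1190 = 1626
Midpoint: 1626 / 2 = 813 minutes
Convert: 813 / 60 = 13 hours, 33 minutes
Result: 13:33

13:33


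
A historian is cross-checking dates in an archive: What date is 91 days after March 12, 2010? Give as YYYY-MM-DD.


Start: 2010-03-12
Adding 91 days
Days remaining in March: 19
After March: 72 days still to add
April 2010: 30 days, 42 remaining
May 2010: 31 days, 11 remaining
June 2010 has 30 days, need 11
Result: 2010-06-11

2010-06-11


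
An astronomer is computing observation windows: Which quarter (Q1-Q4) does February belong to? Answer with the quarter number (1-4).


Month: February (month 2)
Q1: January-March (months 1-3)
Q2: April-June (months 4-6)
Q3: July-September (months 7-9)
Q4: October-December (months 10-12)
Month 2 falls in Q1

1


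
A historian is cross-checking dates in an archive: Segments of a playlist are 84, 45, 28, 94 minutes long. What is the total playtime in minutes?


Durations: 84, 45, 28, 94
Running sum: 84
+ 45 = 129
+ 28 = 157
+ 94 = 251
Total duration: 251 minutes
That is 4 hours and 11 minutes

251


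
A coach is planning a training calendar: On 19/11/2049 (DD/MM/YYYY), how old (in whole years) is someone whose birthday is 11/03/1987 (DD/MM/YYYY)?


Birth: 1987-03-11
Reference: 2049-11-19
Year difference: 2049 - 1987 = 62
Has birthday (03-11) occurred by 11-19? Yes
Age in full years: 62

62


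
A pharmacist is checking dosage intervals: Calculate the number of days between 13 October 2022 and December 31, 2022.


Start: October 13, 2022
End: December 31, 2022
Days left in October: 18
November: 30
December: 31
Sum of remaining months: 61
Total: 18 + 61 = 79

79


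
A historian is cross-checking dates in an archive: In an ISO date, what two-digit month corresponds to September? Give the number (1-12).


Calendar month order:
8. August
9. September <--
10. October
September is month number 9

9
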